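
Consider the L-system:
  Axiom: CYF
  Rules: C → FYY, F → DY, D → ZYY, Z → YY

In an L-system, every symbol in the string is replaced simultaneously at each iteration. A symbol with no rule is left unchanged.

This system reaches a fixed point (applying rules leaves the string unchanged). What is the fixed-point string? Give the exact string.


Step 0: CYF
Step 1: FYYYDY
Step 2: DYYYYZYYY
Step 3: ZYYYYYYYYYYY
Step 4: YYYYYYYYYYYYY
Step 5: YYYYYYYYYYYYY  (unchanged — fixed point at step 4)

Answer: YYYYYYYYYYYYY


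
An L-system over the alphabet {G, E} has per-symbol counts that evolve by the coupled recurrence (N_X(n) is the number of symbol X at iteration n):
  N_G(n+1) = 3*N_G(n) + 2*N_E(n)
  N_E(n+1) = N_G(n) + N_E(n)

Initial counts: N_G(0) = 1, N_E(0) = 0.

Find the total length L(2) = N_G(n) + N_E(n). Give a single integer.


Answer: 15

Derivation:
Step 0: N_G=1, N_E=0, L=1
Step 1: N_G=3, N_E=1, L=4
Step 2: N_G=11, N_E=4, L=15


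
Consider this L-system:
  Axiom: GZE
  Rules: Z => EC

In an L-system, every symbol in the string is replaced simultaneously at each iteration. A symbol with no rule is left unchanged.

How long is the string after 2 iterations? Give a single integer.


Step 0: length = 3
Step 1: length = 4
Step 2: length = 4

Answer: 4


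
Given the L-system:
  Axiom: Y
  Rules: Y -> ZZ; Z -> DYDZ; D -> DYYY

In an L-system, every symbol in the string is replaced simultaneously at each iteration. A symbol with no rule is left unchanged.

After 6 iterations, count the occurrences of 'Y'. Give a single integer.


Step 0: Y  (1 'Y')
Step 1: ZZ  (0 'Y')
Step 2: DYDZDYDZ  (2 'Y')
Step 3: DYYYZZDYYYDYDZDYYYZZDYYYDYDZ  (14 'Y')
Step 4: DYYYZZZZZZDYDZDYDZDYYYZZZZZZDYYYZZDYYYDYDZDYYYZZZZZZDYDZDYDZDYYYZZZZZZDYYYZZDYYYDYDZ  (30 'Y')
Step 5: DYYYZZZZZZDYDZDYDZDYDZDYDZDYDZDYDZDYYYZZDYYYDYDZDYYYZZDYYYDYDZDYYYZZZZZZDYDZDYDZDYDZDYDZDYDZDYDZDYYYZZZZZZDYDZDYDZDYYYZZZZZZDYYYZZDYYYDYDZDYYYZZZZZZDYDZDYDZDYDZDYDZDYDZDYDZDYYYZZDYYYDYDZDYYYZZDYYYDYDZDYYYZZZZZZDYDZDYDZDYDZDYDZDYDZDYDZDYYYZZZZZZDYDZDYDZDYYYZZZZZZDYYYZZDYYYDYDZ  (94 'Y')
Step 6: DYYYZZZZZZDYDZDYDZDYDZDYDZDYDZDYDZDYYYZZDYYYDYDZDYYYZZDYYYDYDZDYYYZZDYYYDYDZDYYYZZDYYYDYDZDYYYZZDYYYDYDZDYYYZZDYYYDYDZDYYYZZZZZZDYDZDYDZDYYYZZZZZZDYYYZZDYYYDYDZDYYYZZZZZZDYDZDYDZDYYYZZZZZZDYYYZZDYYYDYDZDYYYZZZZZZDYDZDYDZDYDZDYDZDYDZDYDZDYYYZZDYYYDYDZDYYYZZDYYYDYDZDYYYZZDYYYDYDZDYYYZZDYYYDYDZDYYYZZDYYYDYDZDYYYZZDYYYDYDZDYYYZZZZZZDYDZDYDZDYDZDYDZDYDZDYDZDYYYZZDYYYDYDZDYYYZZDYYYDYDZDYYYZZZZZZDYDZDYDZDYDZDYDZDYDZDYDZDYYYZZZZZZDYDZDYDZDYYYZZZZZZDYYYZZDYYYDYDZDYYYZZZZZZDYDZDYDZDYDZDYDZDYDZDYDZDYYYZZDYYYDYDZDYYYZZDYYYDYDZDYYYZZDYYYDYDZDYYYZZDYYYDYDZDYYYZZDYYYDYDZDYYYZZDYYYDYDZDYYYZZZZZZDYDZDYDZDYYYZZZZZZDYYYZZDYYYDYDZDYYYZZZZZZDYDZDYDZDYYYZZZZZZDYYYZZDYYYDYDZDYYYZZZZZZDYDZDYDZDYDZDYDZDYDZDYDZDYYYZZDYYYDYDZDYYYZZDYYYDYDZDYYYZZDYYYDYDZDYYYZZDYYYDYDZDYYYZZDYYYDYDZDYYYZZDYYYDYDZDYYYZZZZZZDYDZDYDZDYDZDYDZDYDZDYDZDYYYZZDYYYDYDZDYYYZZDYYYDYDZDYYYZZZZZZDYDZDYDZDYDZDYDZDYDZDYDZDYYYZZZZZZDYDZDYDZDYYYZZZZZZDYYYZZDYYYDYDZ  (358 'Y')

Answer: 358


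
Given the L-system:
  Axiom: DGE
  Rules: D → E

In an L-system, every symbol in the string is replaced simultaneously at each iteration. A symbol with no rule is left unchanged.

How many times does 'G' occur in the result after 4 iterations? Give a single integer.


Step 0: DGE  (1 'G')
Step 1: EGE  (1 'G')
Step 2: EGE  (1 'G')
Step 3: EGE  (1 'G')
Step 4: EGE  (1 'G')

Answer: 1


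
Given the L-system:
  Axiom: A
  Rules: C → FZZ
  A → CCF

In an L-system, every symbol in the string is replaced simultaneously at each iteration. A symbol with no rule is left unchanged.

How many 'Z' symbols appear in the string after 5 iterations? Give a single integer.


Answer: 4

Derivation:
Step 0: A  (0 'Z')
Step 1: CCF  (0 'Z')
Step 2: FZZFZZF  (4 'Z')
Step 3: FZZFZZF  (4 'Z')
Step 4: FZZFZZF  (4 'Z')
Step 5: FZZFZZF  (4 'Z')


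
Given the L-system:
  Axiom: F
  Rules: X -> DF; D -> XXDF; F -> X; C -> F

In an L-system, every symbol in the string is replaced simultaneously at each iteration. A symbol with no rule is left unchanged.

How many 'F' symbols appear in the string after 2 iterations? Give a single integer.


Step 0: F  (1 'F')
Step 1: X  (0 'F')
Step 2: DF  (1 'F')

Answer: 1


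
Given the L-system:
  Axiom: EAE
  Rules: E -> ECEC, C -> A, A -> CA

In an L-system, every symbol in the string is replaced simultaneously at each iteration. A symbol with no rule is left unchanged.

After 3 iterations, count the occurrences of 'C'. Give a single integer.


Step 0: EAE  (0 'C')
Step 1: ECECCAECEC  (5 'C')
Step 2: ECECAECECAACAECECAECECA  (9 'C')
Step 3: ECECAECECACAECECAECECACACAACAECECAECECACAECECAECECACA  (22 'C')

Answer: 22


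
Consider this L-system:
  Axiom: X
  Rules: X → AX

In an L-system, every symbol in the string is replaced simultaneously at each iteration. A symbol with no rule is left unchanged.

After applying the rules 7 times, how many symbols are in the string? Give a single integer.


Answer: 8

Derivation:
Step 0: length = 1
Step 1: length = 2
Step 2: length = 3
Step 3: length = 4
Step 4: length = 5
Step 5: length = 6
Step 6: length = 7
Step 7: length = 8


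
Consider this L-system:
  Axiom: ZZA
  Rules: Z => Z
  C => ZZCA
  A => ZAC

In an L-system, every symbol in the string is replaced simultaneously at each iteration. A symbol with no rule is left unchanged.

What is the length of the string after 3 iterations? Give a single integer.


Step 0: length = 3
Step 1: length = 5
Step 2: length = 10
Step 3: length = 20

Answer: 20


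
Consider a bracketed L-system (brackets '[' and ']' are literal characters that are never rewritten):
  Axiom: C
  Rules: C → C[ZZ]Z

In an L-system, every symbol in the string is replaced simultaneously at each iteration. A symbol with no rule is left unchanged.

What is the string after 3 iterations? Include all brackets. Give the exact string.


Step 0: C
Step 1: C[ZZ]Z
Step 2: C[ZZ]Z[ZZ]Z
Step 3: C[ZZ]Z[ZZ]Z[ZZ]Z

Answer: C[ZZ]Z[ZZ]Z[ZZ]Z


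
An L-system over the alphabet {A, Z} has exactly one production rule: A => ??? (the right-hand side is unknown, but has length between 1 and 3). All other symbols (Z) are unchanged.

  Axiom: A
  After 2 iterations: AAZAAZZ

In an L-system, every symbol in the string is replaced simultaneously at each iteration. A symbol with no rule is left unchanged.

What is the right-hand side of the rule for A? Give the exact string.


Answer: AAZ

Derivation:
Trying A => AAZ:
  Step 0: A
  Step 1: AAZ
  Step 2: AAZAAZZ
Matches the given result.


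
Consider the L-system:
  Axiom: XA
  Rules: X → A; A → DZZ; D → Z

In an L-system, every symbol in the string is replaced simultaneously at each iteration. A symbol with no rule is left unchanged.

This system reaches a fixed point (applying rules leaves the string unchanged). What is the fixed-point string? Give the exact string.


Step 0: XA
Step 1: ADZZ
Step 2: DZZZZZ
Step 3: ZZZZZZ
Step 4: ZZZZZZ  (unchanged — fixed point at step 3)

Answer: ZZZZZZ


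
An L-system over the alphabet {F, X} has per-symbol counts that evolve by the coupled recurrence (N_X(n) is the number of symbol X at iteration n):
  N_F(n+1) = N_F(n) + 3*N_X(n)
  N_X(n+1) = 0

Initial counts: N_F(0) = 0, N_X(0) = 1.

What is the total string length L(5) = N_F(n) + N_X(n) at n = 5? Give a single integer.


Answer: 3

Derivation:
Step 0: N_F=0, N_X=1, L=1
Step 1: N_F=3, N_X=0, L=3
Step 2: N_F=3, N_X=0, L=3
Step 3: N_F=3, N_X=0, L=3
Step 4: N_F=3, N_X=0, L=3
Step 5: N_F=3, N_X=0, L=3


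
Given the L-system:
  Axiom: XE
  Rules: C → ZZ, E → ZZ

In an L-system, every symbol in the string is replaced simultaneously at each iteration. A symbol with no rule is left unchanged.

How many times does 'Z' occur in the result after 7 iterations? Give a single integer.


Answer: 2

Derivation:
Step 0: XE  (0 'Z')
Step 1: XZZ  (2 'Z')
Step 2: XZZ  (2 'Z')
Step 3: XZZ  (2 'Z')
Step 4: XZZ  (2 'Z')
Step 5: XZZ  (2 'Z')
Step 6: XZZ  (2 'Z')
Step 7: XZZ  (2 'Z')


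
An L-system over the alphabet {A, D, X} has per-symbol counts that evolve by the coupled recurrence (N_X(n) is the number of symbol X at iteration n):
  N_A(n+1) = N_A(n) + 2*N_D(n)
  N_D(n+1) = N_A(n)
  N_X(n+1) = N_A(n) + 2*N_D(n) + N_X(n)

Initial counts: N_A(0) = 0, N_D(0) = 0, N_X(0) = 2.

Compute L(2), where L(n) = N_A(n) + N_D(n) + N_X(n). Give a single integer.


Answer: 2

Derivation:
Step 0: N_A=0, N_D=0, N_X=2, L=2
Step 1: N_A=0, N_D=0, N_X=2, L=2
Step 2: N_A=0, N_D=0, N_X=2, L=2


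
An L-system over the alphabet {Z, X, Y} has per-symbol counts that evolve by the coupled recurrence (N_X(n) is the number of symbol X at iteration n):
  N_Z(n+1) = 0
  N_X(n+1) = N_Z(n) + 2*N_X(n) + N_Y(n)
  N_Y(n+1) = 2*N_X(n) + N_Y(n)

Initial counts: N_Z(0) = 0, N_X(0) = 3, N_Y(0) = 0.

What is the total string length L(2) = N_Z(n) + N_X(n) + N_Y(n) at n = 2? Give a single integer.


Step 0: N_Z=0, N_X=3, N_Y=0, L=3
Step 1: N_Z=0, N_X=6, N_Y=6, L=12
Step 2: N_Z=0, N_X=18, N_Y=18, L=36

Answer: 36


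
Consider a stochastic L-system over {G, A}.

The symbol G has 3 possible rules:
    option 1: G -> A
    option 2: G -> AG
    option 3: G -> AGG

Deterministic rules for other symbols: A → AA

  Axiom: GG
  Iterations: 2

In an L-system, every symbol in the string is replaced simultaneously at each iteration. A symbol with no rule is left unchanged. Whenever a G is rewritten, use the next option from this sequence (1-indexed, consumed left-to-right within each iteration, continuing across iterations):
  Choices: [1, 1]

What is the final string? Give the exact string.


Step 0: GG
Step 1: AA  (used choices [1, 1])
Step 2: AAAA  (used choices [])

Answer: AAAA


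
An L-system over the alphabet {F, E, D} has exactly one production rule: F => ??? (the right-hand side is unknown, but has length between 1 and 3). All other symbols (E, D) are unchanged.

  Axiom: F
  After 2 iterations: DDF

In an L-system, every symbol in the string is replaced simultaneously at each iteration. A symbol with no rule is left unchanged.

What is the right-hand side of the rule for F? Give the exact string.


Answer: DF

Derivation:
Trying F => DF:
  Step 0: F
  Step 1: DF
  Step 2: DDF
Matches the given result.


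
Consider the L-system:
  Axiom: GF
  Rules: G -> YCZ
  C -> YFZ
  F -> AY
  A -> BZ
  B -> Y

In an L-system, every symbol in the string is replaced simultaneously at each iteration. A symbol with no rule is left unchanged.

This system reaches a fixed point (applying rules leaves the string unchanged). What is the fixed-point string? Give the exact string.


Step 0: GF
Step 1: YCZAY
Step 2: YYFZZBZY
Step 3: YYAYZZYZY
Step 4: YYBZYZZYZY
Step 5: YYYZYZZYZY
Step 6: YYYZYZZYZY  (unchanged — fixed point at step 5)

Answer: YYYZYZZYZY


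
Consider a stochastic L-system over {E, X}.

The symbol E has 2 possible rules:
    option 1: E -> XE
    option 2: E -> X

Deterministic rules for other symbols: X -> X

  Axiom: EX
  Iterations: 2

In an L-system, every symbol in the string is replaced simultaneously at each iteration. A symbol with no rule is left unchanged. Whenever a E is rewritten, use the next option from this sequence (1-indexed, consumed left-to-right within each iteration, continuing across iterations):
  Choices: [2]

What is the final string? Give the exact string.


Answer: XX

Derivation:
Step 0: EX
Step 1: XX  (used choices [2])
Step 2: XX  (used choices [])


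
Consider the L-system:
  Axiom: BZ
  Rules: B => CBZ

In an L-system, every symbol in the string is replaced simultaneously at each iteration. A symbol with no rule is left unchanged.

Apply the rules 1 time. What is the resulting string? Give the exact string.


Answer: CBZZ

Derivation:
Step 0: BZ
Step 1: CBZZ


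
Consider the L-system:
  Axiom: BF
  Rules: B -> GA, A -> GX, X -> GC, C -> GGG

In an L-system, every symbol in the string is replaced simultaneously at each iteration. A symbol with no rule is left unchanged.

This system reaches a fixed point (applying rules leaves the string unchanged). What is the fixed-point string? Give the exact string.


Answer: GGGGGGF

Derivation:
Step 0: BF
Step 1: GAF
Step 2: GGXF
Step 3: GGGCF
Step 4: GGGGGGF
Step 5: GGGGGGF  (unchanged — fixed point at step 4)


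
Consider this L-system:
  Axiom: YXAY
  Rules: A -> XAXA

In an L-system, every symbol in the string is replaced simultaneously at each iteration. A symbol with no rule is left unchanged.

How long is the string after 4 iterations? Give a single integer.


Step 0: length = 4
Step 1: length = 7
Step 2: length = 13
Step 3: length = 25
Step 4: length = 49

Answer: 49


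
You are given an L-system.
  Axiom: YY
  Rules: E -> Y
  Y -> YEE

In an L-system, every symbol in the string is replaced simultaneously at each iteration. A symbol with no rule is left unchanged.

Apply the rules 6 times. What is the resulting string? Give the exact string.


Answer: YEEYYYEEYEEYEEYYYEEYYYEEYYYEEYEEYEEYYYEEYEEYEEYYYEEYEEYEEYYYEEYYYEEYYYEEYEEYEEYYYEEYYYEEYYYEEYEEYEEYYYEEYYYEEYYYEEYEEYEEYYYEEYEEYEEYYYEEYEEYEEYYYEEYYYEEYYYEEYEEYEEYYYEEYY

Derivation:
Step 0: YY
Step 1: YEEYEE
Step 2: YEEYYYEEYY
Step 3: YEEYYYEEYEEYEEYYYEEYEE
Step 4: YEEYYYEEYEEYEEYYYEEYYYEEYYYEEYEEYEEYYYEEYY
Step 5: YEEYYYEEYEEYEEYYYEEYYYEEYYYEEYEEYEEYYYEEYEEYEEYYYEEYEEYEEYYYEEYYYEEYYYEEYEEYEEYYYEEYEE
Step 6: YEEYYYEEYEEYEEYYYEEYYYEEYYYEEYEEYEEYYYEEYEEYEEYYYEEYEEYEEYYYEEYYYEEYYYEEYEEYEEYYYEEYYYEEYYYEEYEEYEEYYYEEYYYEEYYYEEYEEYEEYYYEEYEEYEEYYYEEYEEYEEYYYEEYYYEEYYYEEYEEYEEYYYEEYY


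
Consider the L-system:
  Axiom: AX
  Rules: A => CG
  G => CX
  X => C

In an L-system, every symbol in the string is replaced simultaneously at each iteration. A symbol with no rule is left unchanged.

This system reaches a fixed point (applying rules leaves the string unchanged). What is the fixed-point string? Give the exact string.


Answer: CCCC

Derivation:
Step 0: AX
Step 1: CGC
Step 2: CCXC
Step 3: CCCC
Step 4: CCCC  (unchanged — fixed point at step 3)


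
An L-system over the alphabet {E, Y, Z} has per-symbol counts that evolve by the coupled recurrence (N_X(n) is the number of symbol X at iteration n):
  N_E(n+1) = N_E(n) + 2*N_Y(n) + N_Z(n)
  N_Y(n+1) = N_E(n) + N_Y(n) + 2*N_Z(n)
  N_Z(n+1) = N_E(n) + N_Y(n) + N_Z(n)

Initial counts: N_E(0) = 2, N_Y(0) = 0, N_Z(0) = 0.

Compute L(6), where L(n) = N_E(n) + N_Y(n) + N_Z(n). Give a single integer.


Step 0: N_E=2, N_Y=0, N_Z=0, L=2
Step 1: N_E=2, N_Y=2, N_Z=2, L=6
Step 2: N_E=8, N_Y=8, N_Z=6, L=22
Step 3: N_E=30, N_Y=28, N_Z=22, L=80
Step 4: N_E=108, N_Y=102, N_Z=80, L=290
Step 5: N_E=392, N_Y=370, N_Z=290, L=1052
Step 6: N_E=1422, N_Y=1342, N_Z=1052, L=3816

Answer: 3816


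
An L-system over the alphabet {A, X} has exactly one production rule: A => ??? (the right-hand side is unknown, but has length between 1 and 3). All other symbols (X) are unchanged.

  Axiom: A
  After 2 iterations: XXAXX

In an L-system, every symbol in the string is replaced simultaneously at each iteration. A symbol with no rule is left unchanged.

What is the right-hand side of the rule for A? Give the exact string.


Trying A => XAX:
  Step 0: A
  Step 1: XAX
  Step 2: XXAXX
Matches the given result.

Answer: XAX


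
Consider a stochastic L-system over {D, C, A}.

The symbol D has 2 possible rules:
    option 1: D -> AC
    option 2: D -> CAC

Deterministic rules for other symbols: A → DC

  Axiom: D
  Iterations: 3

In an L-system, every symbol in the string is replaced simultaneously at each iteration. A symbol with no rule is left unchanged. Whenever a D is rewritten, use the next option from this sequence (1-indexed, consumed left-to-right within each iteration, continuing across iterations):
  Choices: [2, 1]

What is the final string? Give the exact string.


Step 0: D
Step 1: CAC  (used choices [2])
Step 2: CDCC  (used choices [])
Step 3: CACCC  (used choices [1])

Answer: CACCC


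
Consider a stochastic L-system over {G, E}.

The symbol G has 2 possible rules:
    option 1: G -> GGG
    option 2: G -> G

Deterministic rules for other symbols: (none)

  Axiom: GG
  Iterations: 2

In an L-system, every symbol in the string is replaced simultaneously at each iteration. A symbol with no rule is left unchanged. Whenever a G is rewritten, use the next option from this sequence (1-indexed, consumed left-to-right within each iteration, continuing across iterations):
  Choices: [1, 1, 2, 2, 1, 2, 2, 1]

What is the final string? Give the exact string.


Answer: GGGGGGGGGG

Derivation:
Step 0: GG
Step 1: GGGGGG  (used choices [1, 1])
Step 2: GGGGGGGGGG  (used choices [2, 2, 1, 2, 2, 1])


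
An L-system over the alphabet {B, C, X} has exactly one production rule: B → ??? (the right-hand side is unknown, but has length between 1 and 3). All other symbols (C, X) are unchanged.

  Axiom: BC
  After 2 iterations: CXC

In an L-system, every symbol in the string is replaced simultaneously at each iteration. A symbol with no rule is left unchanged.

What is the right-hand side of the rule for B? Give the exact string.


Trying B → CX:
  Step 0: BC
  Step 1: CXC
  Step 2: CXC
Matches the given result.

Answer: CX


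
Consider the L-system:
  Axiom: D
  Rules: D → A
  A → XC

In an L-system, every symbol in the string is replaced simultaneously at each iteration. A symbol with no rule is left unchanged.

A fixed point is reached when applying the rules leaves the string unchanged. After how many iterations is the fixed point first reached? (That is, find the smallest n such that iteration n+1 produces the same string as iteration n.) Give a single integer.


Answer: 2

Derivation:
Step 0: D
Step 1: A
Step 2: XC
Step 3: XC  (unchanged — fixed point at step 2)


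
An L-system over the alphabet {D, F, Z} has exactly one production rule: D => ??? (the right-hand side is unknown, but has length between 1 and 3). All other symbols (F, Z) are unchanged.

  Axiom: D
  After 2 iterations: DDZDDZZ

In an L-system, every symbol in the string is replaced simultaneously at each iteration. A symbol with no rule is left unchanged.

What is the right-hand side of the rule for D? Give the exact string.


Answer: DDZ

Derivation:
Trying D => DDZ:
  Step 0: D
  Step 1: DDZ
  Step 2: DDZDDZZ
Matches the given result.


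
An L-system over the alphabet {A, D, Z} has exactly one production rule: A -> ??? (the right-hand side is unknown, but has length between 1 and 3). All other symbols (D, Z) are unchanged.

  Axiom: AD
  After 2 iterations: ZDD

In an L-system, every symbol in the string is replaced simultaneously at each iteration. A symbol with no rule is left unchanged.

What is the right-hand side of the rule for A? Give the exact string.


Trying A -> ZD:
  Step 0: AD
  Step 1: ZDD
  Step 2: ZDD
Matches the given result.

Answer: ZD


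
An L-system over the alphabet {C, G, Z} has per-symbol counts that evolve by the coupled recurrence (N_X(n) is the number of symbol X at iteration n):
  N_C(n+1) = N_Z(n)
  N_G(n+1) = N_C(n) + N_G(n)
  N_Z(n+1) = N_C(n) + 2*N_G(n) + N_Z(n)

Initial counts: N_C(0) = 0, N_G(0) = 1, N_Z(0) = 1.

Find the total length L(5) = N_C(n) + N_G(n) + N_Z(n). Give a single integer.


Answer: 117

Derivation:
Step 0: N_C=0, N_G=1, N_Z=1, L=2
Step 1: N_C=1, N_G=1, N_Z=3, L=5
Step 2: N_C=3, N_G=2, N_Z=6, L=11
Step 3: N_C=6, N_G=5, N_Z=13, L=24
Step 4: N_C=13, N_G=11, N_Z=29, L=53
Step 5: N_C=29, N_G=24, N_Z=64, L=117


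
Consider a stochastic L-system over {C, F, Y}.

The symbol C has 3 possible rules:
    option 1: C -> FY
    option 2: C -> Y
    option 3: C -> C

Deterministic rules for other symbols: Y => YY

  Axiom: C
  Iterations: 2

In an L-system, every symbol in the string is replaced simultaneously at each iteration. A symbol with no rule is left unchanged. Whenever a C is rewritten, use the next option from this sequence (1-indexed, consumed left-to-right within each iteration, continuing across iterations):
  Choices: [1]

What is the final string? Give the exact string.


Answer: FYY

Derivation:
Step 0: C
Step 1: FY  (used choices [1])
Step 2: FYY  (used choices [])


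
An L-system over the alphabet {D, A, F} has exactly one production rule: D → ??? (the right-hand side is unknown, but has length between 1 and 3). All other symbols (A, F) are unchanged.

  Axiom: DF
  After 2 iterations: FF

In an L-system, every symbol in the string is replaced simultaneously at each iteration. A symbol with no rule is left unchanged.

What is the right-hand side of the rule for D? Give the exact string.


Trying D → F:
  Step 0: DF
  Step 1: FF
  Step 2: FF
Matches the given result.

Answer: F


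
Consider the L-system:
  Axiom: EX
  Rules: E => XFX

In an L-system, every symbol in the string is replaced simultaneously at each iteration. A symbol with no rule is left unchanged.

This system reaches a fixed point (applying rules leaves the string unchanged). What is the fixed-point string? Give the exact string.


Step 0: EX
Step 1: XFXX
Step 2: XFXX  (unchanged — fixed point at step 1)

Answer: XFXX


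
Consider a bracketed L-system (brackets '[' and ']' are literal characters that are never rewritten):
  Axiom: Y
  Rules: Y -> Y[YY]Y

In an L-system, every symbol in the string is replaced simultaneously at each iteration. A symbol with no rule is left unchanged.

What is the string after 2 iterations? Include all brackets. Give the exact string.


Step 0: Y
Step 1: Y[YY]Y
Step 2: Y[YY]Y[Y[YY]YY[YY]Y]Y[YY]Y

Answer: Y[YY]Y[Y[YY]YY[YY]Y]Y[YY]Y


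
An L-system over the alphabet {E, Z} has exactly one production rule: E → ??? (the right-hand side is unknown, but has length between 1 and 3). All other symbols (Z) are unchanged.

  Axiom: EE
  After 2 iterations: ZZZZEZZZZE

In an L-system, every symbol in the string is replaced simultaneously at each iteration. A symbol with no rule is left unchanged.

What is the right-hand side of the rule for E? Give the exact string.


Answer: ZZE

Derivation:
Trying E → ZZE:
  Step 0: EE
  Step 1: ZZEZZE
  Step 2: ZZZZEZZZZE
Matches the given result.


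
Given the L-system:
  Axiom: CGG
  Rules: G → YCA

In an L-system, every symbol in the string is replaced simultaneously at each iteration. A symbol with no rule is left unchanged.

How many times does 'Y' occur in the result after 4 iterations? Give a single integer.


Step 0: CGG  (0 'Y')
Step 1: CYCAYCA  (2 'Y')
Step 2: CYCAYCA  (2 'Y')
Step 3: CYCAYCA  (2 'Y')
Step 4: CYCAYCA  (2 'Y')

Answer: 2


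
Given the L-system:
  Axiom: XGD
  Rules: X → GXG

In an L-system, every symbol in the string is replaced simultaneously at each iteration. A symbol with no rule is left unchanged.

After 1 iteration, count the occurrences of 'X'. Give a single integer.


Answer: 1

Derivation:
Step 0: XGD  (1 'X')
Step 1: GXGGD  (1 'X')


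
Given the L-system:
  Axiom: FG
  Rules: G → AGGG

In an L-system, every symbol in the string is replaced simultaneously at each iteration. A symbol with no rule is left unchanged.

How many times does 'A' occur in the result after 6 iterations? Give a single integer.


Answer: 364

Derivation:
Step 0: length=2, 'A' count=0
Step 1: length=5, 'A' count=1
Step 2: length=14, 'A' count=4
Step 3: length=41, 'A' count=13
Step 4: length=122, 'A' count=40
Step 5: length=365, 'A' count=121
Step 6: length=1094, 'A' count=364
Final string: FAAAAAAGGGAGGGAGGGAAGGGAGGGAGGGAAGGGAGGGAGGGAAAGGGAGGGAGGGAAGGGAGGGAGGGAAGGGAGGGAGGGAAAGGGAGGGAGGGAAGGGAGGGAGGGAAGGGAGGGAGGGAAAAGGGAGGGAGGGAAGGGAGGGAGGGAAGGGAGGGAGGGAAAGGGAGGGAGGGAAGGGAGGGAGGGAAGGGAGGGAGGGAAAGGGAGGGAGGGAAGGGAGGGAGGGAAGGGAGGGAGGGAAAAGGGAGGGAGGGAAGGGAGGGAGGGAAGGGAGGGAGGGAAAGGGAGGGAGGGAAGGGAGGGAGGGAAGGGAGGGAGGGAAAGGGAGGGAGGGAAGGGAGGGAGGGAAGGGAGGGAGGGAAAAAGGGAGGGAGGGAAGGGAGGGAGGGAAGGGAGGGAGGGAAAGGGAGGGAGGGAAGGGAGGGAGGGAAGGGAGGGAGGGAAAGGGAGGGAGGGAAGGGAGGGAGGGAAGGGAGGGAGGGAAAAGGGAGGGAGGGAAGGGAGGGAGGGAAGGGAGGGAGGGAAAGGGAGGGAGGGAAGGGAGGGAGGGAAGGGAGGGAGGGAAAGGGAGGGAGGGAAGGGAGGGAGGGAAGGGAGGGAGGGAAAAGGGAGGGAGGGAAGGGAGGGAGGGAAGGGAGGGAGGGAAAGGGAGGGAGGGAAGGGAGGGAGGGAAGGGAGGGAGGGAAAGGGAGGGAGGGAAGGGAGGGAGGGAAGGGAGGGAGGGAAAAAGGGAGGGAGGGAAGGGAGGGAGGGAAGGGAGGGAGGGAAAGGGAGGGAGGGAAGGGAGGGAGGGAAGGGAGGGAGGGAAAGGGAGGGAGGGAAGGGAGGGAGGGAAGGGAGGGAGGGAAAAGGGAGGGAGGGAAGGGAGGGAGGGAAGGGAGGGAGGGAAAGGGAGGGAGGGAAGGGAGGGAGGGAAGGGAGGGAGGGAAAGGGAGGGAGGGAAGGGAGGGAGGGAAGGGAGGGAGGGAAAAGGGAGGGAGGGAAGGGAGGGAGGGAAGGGAGGGAGGGAAAGGGAGGGAGGGAAGGGAGGGAGGGAAGGGAGGGAGGGAAAGGGAGGGAGGGAAGGGAGGGAGGGAAGGGAGGGAGGG


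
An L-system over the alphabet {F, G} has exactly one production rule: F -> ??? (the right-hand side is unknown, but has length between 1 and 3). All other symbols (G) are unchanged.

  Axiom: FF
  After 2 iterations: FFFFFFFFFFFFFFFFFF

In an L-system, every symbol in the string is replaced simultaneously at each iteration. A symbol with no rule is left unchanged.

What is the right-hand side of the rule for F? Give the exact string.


Trying F -> FFF:
  Step 0: FF
  Step 1: FFFFFF
  Step 2: FFFFFFFFFFFFFFFFFF
Matches the given result.

Answer: FFF


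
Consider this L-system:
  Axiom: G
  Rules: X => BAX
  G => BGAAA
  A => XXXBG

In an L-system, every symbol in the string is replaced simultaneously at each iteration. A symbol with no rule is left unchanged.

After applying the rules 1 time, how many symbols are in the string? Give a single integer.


Answer: 5

Derivation:
Step 0: length = 1
Step 1: length = 5


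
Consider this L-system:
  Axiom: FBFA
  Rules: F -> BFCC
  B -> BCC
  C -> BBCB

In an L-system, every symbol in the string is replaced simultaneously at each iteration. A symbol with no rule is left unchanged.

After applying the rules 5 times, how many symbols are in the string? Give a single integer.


Step 0: length = 4
Step 1: length = 12
Step 2: length = 42
Step 3: length = 142
Step 4: length = 492
Step 5: length = 1692

Answer: 1692


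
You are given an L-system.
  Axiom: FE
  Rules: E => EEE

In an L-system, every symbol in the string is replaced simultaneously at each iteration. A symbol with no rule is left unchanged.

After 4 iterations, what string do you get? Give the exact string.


Step 0: FE
Step 1: FEEE
Step 2: FEEEEEEEEE
Step 3: FEEEEEEEEEEEEEEEEEEEEEEEEEEE
Step 4: FEEEEEEEEEEEEEEEEEEEEEEEEEEEEEEEEEEEEEEEEEEEEEEEEEEEEEEEEEEEEEEEEEEEEEEEEEEEEEEEEE

Answer: FEEEEEEEEEEEEEEEEEEEEEEEEEEEEEEEEEEEEEEEEEEEEEEEEEEEEEEEEEEEEEEEEEEEEEEEEEEEEEEEEE


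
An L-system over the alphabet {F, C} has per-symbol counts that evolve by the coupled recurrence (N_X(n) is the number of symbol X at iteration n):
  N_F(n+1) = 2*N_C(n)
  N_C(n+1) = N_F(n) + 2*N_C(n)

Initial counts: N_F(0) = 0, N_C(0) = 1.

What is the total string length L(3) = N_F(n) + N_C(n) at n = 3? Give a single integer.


Answer: 28

Derivation:
Step 0: N_F=0, N_C=1, L=1
Step 1: N_F=2, N_C=2, L=4
Step 2: N_F=4, N_C=6, L=10
Step 3: N_F=12, N_C=16, L=28


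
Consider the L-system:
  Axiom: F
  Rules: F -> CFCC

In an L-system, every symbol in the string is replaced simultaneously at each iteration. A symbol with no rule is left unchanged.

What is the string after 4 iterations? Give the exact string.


Answer: CCCCFCCCCCCCC

Derivation:
Step 0: F
Step 1: CFCC
Step 2: CCFCCCC
Step 3: CCCFCCCCCC
Step 4: CCCCFCCCCCCCC


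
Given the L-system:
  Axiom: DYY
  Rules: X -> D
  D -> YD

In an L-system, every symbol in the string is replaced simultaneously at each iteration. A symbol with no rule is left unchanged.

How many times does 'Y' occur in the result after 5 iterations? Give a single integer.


Answer: 7

Derivation:
Step 0: DYY  (2 'Y')
Step 1: YDYY  (3 'Y')
Step 2: YYDYY  (4 'Y')
Step 3: YYYDYY  (5 'Y')
Step 4: YYYYDYY  (6 'Y')
Step 5: YYYYYDYY  (7 'Y')


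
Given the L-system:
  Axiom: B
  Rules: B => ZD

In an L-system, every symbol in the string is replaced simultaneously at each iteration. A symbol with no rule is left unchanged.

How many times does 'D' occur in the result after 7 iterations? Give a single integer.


Step 0: B  (0 'D')
Step 1: ZD  (1 'D')
Step 2: ZD  (1 'D')
Step 3: ZD  (1 'D')
Step 4: ZD  (1 'D')
Step 5: ZD  (1 'D')
Step 6: ZD  (1 'D')
Step 7: ZD  (1 'D')

Answer: 1


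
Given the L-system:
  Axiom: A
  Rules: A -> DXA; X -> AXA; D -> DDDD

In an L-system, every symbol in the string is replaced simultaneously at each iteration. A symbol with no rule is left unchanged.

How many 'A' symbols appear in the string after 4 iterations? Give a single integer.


Answer: 17

Derivation:
Step 0: A  (1 'A')
Step 1: DXA  (1 'A')
Step 2: DDDDAXADXA  (3 'A')
Step 3: DDDDDDDDDDDDDDDDDXAAXADXADDDDAXADXA  (7 'A')
Step 4: DDDDDDDDDDDDDDDDDDDDDDDDDDDDDDDDDDDDDDDDDDDDDDDDDDDDDDDDDDDDDDDDDDDDAXADXADXAAXADXADDDDAXADXADDDDDDDDDDDDDDDDDXAAXADXADDDDAXADXA  (17 'A')


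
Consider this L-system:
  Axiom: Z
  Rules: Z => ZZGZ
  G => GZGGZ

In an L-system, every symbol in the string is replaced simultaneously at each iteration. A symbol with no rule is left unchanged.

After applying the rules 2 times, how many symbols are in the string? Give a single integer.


Step 0: length = 1
Step 1: length = 4
Step 2: length = 17

Answer: 17


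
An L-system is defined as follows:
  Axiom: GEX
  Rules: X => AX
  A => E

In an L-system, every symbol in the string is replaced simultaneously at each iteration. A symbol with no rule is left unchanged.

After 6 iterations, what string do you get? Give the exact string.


Step 0: GEX
Step 1: GEAX
Step 2: GEEAX
Step 3: GEEEAX
Step 4: GEEEEAX
Step 5: GEEEEEAX
Step 6: GEEEEEEAX

Answer: GEEEEEEAX


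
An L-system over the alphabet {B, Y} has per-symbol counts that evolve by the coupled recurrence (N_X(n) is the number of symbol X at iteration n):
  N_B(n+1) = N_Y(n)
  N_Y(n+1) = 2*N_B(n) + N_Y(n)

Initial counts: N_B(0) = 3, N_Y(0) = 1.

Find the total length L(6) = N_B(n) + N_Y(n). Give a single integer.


Step 0: N_B=3, N_Y=1, L=4
Step 1: N_B=1, N_Y=7, L=8
Step 2: N_B=7, N_Y=9, L=16
Step 3: N_B=9, N_Y=23, L=32
Step 4: N_B=23, N_Y=41, L=64
Step 5: N_B=41, N_Y=87, L=128
Step 6: N_B=87, N_Y=169, L=256

Answer: 256


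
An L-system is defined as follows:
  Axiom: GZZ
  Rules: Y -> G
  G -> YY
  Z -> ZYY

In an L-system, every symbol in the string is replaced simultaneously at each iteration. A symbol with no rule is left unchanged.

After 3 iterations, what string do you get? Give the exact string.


Step 0: GZZ
Step 1: YYZYYZYY
Step 2: GGZYYGGZYYGG
Step 3: YYYYZYYGGYYYYZYYGGYYYY

Answer: YYYYZYYGGYYYYZYYGGYYYY


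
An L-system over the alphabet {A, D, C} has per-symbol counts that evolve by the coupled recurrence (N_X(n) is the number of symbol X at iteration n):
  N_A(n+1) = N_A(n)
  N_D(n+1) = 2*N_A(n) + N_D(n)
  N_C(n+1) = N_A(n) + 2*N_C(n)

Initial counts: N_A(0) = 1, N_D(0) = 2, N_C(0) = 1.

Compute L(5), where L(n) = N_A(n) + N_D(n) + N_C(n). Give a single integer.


Step 0: N_A=1, N_D=2, N_C=1, L=4
Step 1: N_A=1, N_D=4, N_C=3, L=8
Step 2: N_A=1, N_D=6, N_C=7, L=14
Step 3: N_A=1, N_D=8, N_C=15, L=24
Step 4: N_A=1, N_D=10, N_C=31, L=42
Step 5: N_A=1, N_D=12, N_C=63, L=76

Answer: 76


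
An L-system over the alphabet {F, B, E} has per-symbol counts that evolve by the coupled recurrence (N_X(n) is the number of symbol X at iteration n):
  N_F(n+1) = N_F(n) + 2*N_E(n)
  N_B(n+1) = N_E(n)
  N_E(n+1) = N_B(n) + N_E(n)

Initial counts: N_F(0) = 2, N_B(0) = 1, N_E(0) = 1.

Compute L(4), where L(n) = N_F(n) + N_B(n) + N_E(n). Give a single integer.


Answer: 37

Derivation:
Step 0: N_F=2, N_B=1, N_E=1, L=4
Step 1: N_F=4, N_B=1, N_E=2, L=7
Step 2: N_F=8, N_B=2, N_E=3, L=13
Step 3: N_F=14, N_B=3, N_E=5, L=22
Step 4: N_F=24, N_B=5, N_E=8, L=37


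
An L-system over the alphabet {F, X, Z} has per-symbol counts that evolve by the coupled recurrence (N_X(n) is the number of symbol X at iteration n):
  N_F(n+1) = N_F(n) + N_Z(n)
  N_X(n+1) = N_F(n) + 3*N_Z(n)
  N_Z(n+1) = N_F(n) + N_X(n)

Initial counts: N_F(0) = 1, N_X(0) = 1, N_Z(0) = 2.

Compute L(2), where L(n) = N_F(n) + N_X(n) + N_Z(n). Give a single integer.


Step 0: N_F=1, N_X=1, N_Z=2, L=4
Step 1: N_F=3, N_X=7, N_Z=2, L=12
Step 2: N_F=5, N_X=9, N_Z=10, L=24

Answer: 24


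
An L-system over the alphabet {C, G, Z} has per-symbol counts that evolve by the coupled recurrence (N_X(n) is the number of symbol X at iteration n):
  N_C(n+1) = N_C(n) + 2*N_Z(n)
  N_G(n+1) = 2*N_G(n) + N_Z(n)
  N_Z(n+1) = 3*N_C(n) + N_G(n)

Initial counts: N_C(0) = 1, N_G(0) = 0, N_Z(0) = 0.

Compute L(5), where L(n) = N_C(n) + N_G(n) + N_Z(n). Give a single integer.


Step 0: N_C=1, N_G=0, N_Z=0, L=1
Step 1: N_C=1, N_G=0, N_Z=3, L=4
Step 2: N_C=7, N_G=3, N_Z=3, L=13
Step 3: N_C=13, N_G=9, N_Z=24, L=46
Step 4: N_C=61, N_G=42, N_Z=48, L=151
Step 5: N_C=157, N_G=132, N_Z=225, L=514

Answer: 514


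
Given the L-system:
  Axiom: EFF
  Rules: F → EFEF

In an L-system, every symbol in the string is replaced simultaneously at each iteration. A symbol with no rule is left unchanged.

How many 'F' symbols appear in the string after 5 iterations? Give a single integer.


Step 0: EFF  (2 'F')
Step 1: EEFEFEFEF  (4 'F')
Step 2: EEEFEFEEFEFEEFEFEEFEF  (8 'F')
Step 3: EEEEFEFEEFEFEEEFEFEEFEFEEEFEFEEFEFEEEFEFEEFEF  (16 'F')
Step 4: EEEEEFEFEEFEFEEEFEFEEFEFEEEEFEFEEFEFEEEFEFEEFEFEEEEFEFEEFEFEEEFEFEEFEFEEEEFEFEEFEFEEEFEFEEFEF  (32 'F')
Step 5: EEEEEEFEFEEFEFEEEFEFEEFEFEEEEFEFEEFEFEEEFEFEEFEFEEEEEFEFEEFEFEEEFEFEEFEFEEEEFEFEEFEFEEEFEFEEFEFEEEEEFEFEEFEFEEEFEFEEFEFEEEEFEFEEFEFEEEFEFEEFEFEEEEEFEFEEFEFEEEFEFEEFEFEEEEFEFEEFEFEEEFEFEEFEF  (64 'F')

Answer: 64


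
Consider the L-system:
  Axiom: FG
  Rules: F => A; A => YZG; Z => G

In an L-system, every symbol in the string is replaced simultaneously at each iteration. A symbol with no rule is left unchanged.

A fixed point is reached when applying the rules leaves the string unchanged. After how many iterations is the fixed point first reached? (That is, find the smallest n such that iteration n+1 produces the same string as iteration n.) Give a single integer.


Answer: 3

Derivation:
Step 0: FG
Step 1: AG
Step 2: YZGG
Step 3: YGGG
Step 4: YGGG  (unchanged — fixed point at step 3)


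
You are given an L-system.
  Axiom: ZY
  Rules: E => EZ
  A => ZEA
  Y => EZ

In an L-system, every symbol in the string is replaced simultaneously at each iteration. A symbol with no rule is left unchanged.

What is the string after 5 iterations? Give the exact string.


Answer: ZEZZZZZ

Derivation:
Step 0: ZY
Step 1: ZEZ
Step 2: ZEZZ
Step 3: ZEZZZ
Step 4: ZEZZZZ
Step 5: ZEZZZZZ


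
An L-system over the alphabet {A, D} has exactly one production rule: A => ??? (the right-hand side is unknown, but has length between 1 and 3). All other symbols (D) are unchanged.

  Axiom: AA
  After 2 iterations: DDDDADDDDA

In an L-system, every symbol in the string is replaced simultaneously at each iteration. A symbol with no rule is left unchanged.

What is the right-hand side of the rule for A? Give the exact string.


Trying A => DDA:
  Step 0: AA
  Step 1: DDADDA
  Step 2: DDDDADDDDA
Matches the given result.

Answer: DDA


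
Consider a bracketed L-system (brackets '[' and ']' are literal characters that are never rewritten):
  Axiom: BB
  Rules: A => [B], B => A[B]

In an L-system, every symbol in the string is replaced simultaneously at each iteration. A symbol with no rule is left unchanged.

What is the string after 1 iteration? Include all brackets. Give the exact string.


Step 0: BB
Step 1: A[B]A[B]

Answer: A[B]A[B]


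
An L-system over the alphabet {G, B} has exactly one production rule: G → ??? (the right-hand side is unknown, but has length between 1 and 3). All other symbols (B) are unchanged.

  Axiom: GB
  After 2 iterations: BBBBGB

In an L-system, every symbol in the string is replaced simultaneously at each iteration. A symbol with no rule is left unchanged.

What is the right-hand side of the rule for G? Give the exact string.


Trying G → BBG:
  Step 0: GB
  Step 1: BBGB
  Step 2: BBBBGB
Matches the given result.

Answer: BBG


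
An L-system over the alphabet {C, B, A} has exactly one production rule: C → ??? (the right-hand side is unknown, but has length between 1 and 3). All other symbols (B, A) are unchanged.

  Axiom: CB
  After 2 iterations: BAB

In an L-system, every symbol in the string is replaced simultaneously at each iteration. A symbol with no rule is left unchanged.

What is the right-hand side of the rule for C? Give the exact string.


Trying C → BA:
  Step 0: CB
  Step 1: BAB
  Step 2: BAB
Matches the given result.

Answer: BA


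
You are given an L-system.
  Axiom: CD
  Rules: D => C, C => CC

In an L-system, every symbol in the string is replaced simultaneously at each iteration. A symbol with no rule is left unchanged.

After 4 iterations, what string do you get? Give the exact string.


Step 0: CD
Step 1: CCC
Step 2: CCCCCC
Step 3: CCCCCCCCCCCC
Step 4: CCCCCCCCCCCCCCCCCCCCCCCC

Answer: CCCCCCCCCCCCCCCCCCCCCCCC


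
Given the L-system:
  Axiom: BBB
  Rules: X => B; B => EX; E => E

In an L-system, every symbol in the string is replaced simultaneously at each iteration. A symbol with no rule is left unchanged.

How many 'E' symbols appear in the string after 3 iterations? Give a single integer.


Answer: 6

Derivation:
Step 0: BBB  (0 'E')
Step 1: EXEXEX  (3 'E')
Step 2: EBEBEB  (3 'E')
Step 3: EEXEEXEEX  (6 'E')


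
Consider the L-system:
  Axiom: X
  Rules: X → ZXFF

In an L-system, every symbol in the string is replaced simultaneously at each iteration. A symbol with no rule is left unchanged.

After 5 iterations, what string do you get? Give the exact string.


Step 0: X
Step 1: ZXFF
Step 2: ZZXFFFF
Step 3: ZZZXFFFFFF
Step 4: ZZZZXFFFFFFFF
Step 5: ZZZZZXFFFFFFFFFF

Answer: ZZZZZXFFFFFFFFFF


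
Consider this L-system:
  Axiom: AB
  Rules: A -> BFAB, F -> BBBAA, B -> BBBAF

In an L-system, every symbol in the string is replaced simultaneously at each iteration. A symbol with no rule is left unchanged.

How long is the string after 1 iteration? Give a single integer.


Answer: 9

Derivation:
Step 0: length = 2
Step 1: length = 9


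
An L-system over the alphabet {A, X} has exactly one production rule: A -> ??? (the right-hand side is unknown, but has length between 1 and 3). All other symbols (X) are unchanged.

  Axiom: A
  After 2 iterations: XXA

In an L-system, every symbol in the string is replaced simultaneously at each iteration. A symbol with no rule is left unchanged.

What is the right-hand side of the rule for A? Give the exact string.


Answer: XA

Derivation:
Trying A -> XA:
  Step 0: A
  Step 1: XA
  Step 2: XXA
Matches the given result.


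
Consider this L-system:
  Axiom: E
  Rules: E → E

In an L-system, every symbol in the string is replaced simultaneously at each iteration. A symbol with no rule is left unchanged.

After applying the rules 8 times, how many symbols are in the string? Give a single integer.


Answer: 1

Derivation:
Step 0: length = 1
Step 1: length = 1
Step 2: length = 1
Step 3: length = 1
Step 4: length = 1
Step 5: length = 1
Step 6: length = 1
Step 7: length = 1
Step 8: length = 1


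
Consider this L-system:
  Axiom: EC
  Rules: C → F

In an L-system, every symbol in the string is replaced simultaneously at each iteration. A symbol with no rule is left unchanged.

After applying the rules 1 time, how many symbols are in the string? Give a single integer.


Step 0: length = 2
Step 1: length = 2

Answer: 2


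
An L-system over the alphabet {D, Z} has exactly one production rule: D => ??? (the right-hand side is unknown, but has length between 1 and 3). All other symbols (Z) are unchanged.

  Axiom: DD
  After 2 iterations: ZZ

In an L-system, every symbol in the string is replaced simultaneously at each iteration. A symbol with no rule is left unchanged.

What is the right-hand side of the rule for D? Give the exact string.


Trying D => Z:
  Step 0: DD
  Step 1: ZZ
  Step 2: ZZ
Matches the given result.

Answer: Z


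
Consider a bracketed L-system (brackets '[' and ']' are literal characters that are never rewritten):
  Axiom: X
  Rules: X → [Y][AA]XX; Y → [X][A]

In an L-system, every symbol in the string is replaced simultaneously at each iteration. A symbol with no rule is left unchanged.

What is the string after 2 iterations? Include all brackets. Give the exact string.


Answer: [[X][A]][AA][Y][AA]XX[Y][AA]XX

Derivation:
Step 0: X
Step 1: [Y][AA]XX
Step 2: [[X][A]][AA][Y][AA]XX[Y][AA]XX
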